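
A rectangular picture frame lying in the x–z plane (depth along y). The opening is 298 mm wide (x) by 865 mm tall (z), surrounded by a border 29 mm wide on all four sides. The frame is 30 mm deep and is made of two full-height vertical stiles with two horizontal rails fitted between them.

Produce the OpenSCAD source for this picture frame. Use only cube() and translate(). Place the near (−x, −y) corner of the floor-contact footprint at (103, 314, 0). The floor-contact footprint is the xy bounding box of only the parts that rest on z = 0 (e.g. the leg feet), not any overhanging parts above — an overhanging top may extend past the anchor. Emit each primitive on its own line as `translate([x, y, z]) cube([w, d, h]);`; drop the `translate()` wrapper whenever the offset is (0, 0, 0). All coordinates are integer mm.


translate([103, 314, 0]) cube([29, 30, 923]);
translate([430, 314, 0]) cube([29, 30, 923]);
translate([132, 314, 0]) cube([298, 30, 29]);
translate([132, 314, 894]) cube([298, 30, 29]);


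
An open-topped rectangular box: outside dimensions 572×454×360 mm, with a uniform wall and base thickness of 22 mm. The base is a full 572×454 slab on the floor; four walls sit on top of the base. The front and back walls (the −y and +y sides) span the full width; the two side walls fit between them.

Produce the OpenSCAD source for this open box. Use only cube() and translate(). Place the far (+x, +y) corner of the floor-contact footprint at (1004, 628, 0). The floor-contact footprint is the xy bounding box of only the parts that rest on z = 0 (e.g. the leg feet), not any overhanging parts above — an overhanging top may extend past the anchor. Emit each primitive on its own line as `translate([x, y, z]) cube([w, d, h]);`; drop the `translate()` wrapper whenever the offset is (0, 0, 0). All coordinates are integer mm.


translate([432, 174, 0]) cube([572, 454, 22]);
translate([432, 174, 22]) cube([572, 22, 338]);
translate([432, 606, 22]) cube([572, 22, 338]);
translate([432, 196, 22]) cube([22, 410, 338]);
translate([982, 196, 22]) cube([22, 410, 338]);


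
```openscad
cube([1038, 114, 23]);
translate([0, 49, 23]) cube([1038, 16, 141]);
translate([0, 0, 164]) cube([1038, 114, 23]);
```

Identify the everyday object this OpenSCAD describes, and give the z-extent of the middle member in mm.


An I-beam. The web height is 141 mm.

Two wide flanges with a thin centred web — an I-beam. Overall 187 mm minus two 23 mm flanges gives a web of 187 − 2·23 = 141 mm.


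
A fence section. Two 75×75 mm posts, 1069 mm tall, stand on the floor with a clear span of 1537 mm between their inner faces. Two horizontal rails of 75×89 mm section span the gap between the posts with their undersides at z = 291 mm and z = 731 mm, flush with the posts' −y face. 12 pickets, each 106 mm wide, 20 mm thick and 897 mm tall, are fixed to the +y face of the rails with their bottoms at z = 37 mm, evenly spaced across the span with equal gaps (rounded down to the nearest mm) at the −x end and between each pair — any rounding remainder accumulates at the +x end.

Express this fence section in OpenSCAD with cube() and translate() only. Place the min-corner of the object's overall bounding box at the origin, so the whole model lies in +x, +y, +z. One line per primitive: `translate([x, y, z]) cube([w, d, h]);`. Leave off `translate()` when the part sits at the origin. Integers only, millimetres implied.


cube([75, 75, 1069]);
translate([1612, 0, 0]) cube([75, 75, 1069]);
translate([75, 0, 291]) cube([1537, 75, 89]);
translate([75, 0, 731]) cube([1537, 75, 89]);
translate([95, 75, 37]) cube([106, 20, 897]);
translate([221, 75, 37]) cube([106, 20, 897]);
translate([347, 75, 37]) cube([106, 20, 897]);
translate([473, 75, 37]) cube([106, 20, 897]);
translate([599, 75, 37]) cube([106, 20, 897]);
translate([725, 75, 37]) cube([106, 20, 897]);
translate([851, 75, 37]) cube([106, 20, 897]);
translate([977, 75, 37]) cube([106, 20, 897]);
translate([1103, 75, 37]) cube([106, 20, 897]);
translate([1229, 75, 37]) cube([106, 20, 897]);
translate([1355, 75, 37]) cube([106, 20, 897]);
translate([1481, 75, 37]) cube([106, 20, 897]);


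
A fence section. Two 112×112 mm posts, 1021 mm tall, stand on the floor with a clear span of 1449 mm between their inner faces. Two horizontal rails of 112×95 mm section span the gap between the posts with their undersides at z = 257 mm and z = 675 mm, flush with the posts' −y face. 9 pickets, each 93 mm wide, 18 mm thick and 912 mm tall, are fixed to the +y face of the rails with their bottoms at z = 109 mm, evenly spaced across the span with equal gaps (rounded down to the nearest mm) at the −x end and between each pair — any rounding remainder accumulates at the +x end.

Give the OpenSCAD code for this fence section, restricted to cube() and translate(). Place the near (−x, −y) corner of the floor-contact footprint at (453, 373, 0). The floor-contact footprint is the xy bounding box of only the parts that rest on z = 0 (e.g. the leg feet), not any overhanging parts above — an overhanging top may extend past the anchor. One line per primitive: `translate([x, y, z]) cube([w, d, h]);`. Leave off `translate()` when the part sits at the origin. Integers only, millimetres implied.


translate([453, 373, 0]) cube([112, 112, 1021]);
translate([2014, 373, 0]) cube([112, 112, 1021]);
translate([565, 373, 257]) cube([1449, 112, 95]);
translate([565, 373, 675]) cube([1449, 112, 95]);
translate([626, 485, 109]) cube([93, 18, 912]);
translate([780, 485, 109]) cube([93, 18, 912]);
translate([934, 485, 109]) cube([93, 18, 912]);
translate([1088, 485, 109]) cube([93, 18, 912]);
translate([1242, 485, 109]) cube([93, 18, 912]);
translate([1396, 485, 109]) cube([93, 18, 912]);
translate([1550, 485, 109]) cube([93, 18, 912]);
translate([1704, 485, 109]) cube([93, 18, 912]);
translate([1858, 485, 109]) cube([93, 18, 912]);


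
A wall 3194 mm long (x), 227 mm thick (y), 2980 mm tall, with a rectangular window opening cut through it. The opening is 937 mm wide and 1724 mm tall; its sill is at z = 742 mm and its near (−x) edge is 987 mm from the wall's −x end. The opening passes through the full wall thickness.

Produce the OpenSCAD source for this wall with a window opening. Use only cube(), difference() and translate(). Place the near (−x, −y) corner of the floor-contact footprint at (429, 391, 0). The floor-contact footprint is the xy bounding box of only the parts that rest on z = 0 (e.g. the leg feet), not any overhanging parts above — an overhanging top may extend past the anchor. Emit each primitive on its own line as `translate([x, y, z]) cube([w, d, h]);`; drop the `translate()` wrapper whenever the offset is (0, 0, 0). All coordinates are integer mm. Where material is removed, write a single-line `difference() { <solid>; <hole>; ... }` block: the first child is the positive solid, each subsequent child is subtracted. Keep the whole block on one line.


difference() { translate([429, 391, 0]) cube([3194, 227, 2980]); translate([1416, 391, 742]) cube([937, 227, 1724]); }


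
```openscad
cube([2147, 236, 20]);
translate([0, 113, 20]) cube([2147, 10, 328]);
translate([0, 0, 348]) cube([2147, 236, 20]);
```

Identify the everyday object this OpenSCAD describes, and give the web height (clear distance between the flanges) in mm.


An I-beam. The web height is 328 mm.

Two wide flanges with a thin centred web — an I-beam. Overall 368 mm minus two 20 mm flanges gives a web of 368 − 2·20 = 328 mm.


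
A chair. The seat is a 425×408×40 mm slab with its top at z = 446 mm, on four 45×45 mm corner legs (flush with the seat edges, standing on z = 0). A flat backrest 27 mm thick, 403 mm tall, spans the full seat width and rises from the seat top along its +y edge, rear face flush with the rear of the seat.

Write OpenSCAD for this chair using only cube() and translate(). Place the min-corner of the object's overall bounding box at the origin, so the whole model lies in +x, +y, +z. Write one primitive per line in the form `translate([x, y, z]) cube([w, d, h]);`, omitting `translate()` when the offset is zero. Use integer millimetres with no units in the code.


// leg_h = 446 - 40 = 406
translate([0, 0, 406]) cube([425, 408, 40]);
cube([45, 45, 406]);
translate([380, 0, 0]) cube([45, 45, 406]);
translate([0, 363, 0]) cube([45, 45, 406]);
translate([380, 363, 0]) cube([45, 45, 406]);
translate([0, 381, 446]) cube([425, 27, 403]);


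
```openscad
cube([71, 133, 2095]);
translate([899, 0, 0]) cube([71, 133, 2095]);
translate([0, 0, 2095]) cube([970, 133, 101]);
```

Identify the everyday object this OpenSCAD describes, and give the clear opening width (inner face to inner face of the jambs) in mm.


A door frame. The clear opening width is 828 mm.

Two 2095 mm tall posts with a header on top — a door frame. The left jamb is 71 mm wide at x = 0; the right jamb starts at x = 899. The clear opening is 899 − 71 = 828 mm.


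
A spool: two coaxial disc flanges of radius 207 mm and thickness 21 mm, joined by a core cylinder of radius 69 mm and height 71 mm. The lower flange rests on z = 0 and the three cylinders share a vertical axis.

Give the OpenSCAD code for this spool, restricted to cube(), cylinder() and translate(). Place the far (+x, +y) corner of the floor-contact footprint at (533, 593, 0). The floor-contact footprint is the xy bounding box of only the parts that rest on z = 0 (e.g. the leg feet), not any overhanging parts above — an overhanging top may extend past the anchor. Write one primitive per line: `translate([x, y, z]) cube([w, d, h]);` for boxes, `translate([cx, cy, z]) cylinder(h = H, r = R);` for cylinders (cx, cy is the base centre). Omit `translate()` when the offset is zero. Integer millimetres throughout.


translate([326, 386, 0]) cylinder(h = 21, r = 207);
translate([326, 386, 21]) cylinder(h = 71, r = 69);
translate([326, 386, 92]) cylinder(h = 21, r = 207);


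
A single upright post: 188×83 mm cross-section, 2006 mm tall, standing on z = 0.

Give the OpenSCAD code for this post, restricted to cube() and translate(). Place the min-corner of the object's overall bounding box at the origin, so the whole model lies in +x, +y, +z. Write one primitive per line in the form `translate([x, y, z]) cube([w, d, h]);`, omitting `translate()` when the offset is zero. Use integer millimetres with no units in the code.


cube([188, 83, 2006]);


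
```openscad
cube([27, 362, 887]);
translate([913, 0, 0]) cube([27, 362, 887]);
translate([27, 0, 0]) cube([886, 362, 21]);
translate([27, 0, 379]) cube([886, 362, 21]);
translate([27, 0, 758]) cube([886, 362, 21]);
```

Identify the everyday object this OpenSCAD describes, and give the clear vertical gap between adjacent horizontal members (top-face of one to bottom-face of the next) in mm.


A bookshelf. The clear shelf gap is 358 mm.

Two tall side panels with 3 horizontal boards between them — a bookshelf. The first two shelf undersides are at z = 0 and z = 379; with shelf thickness 21, the clear gap is 379 − 0 − 21 = 358 mm.


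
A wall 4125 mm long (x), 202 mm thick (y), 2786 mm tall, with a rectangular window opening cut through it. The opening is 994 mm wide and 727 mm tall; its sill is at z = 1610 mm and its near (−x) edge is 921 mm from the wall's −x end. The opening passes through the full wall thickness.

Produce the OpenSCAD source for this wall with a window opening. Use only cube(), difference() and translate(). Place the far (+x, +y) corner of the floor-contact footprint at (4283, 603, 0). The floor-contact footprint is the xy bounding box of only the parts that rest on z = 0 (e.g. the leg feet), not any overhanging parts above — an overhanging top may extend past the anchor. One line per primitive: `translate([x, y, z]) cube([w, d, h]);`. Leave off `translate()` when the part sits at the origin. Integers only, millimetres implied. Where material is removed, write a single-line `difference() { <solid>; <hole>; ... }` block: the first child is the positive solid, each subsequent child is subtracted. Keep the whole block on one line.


difference() { translate([158, 401, 0]) cube([4125, 202, 2786]); translate([1079, 401, 1610]) cube([994, 202, 727]); }


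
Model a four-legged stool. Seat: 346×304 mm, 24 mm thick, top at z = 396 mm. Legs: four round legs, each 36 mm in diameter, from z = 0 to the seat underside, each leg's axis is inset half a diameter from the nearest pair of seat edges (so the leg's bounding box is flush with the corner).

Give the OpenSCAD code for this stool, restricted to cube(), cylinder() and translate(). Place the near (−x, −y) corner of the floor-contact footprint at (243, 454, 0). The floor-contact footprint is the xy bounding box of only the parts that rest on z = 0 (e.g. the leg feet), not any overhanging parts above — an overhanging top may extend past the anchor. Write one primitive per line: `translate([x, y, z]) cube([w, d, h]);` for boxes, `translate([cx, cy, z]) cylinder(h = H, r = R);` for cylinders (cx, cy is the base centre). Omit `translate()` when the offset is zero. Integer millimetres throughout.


translate([243, 454, 372]) cube([346, 304, 24]);
translate([261, 472, 0]) cylinder(h = 372, r = 18);
translate([571, 472, 0]) cylinder(h = 372, r = 18);
translate([261, 740, 0]) cylinder(h = 372, r = 18);
translate([571, 740, 0]) cylinder(h = 372, r = 18);


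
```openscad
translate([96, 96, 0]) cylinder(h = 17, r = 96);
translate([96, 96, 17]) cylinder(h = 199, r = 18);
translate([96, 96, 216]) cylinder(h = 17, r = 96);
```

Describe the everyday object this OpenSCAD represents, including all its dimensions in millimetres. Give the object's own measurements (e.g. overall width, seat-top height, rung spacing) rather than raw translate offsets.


A spool: two coaxial disc flanges of radius 96 mm and thickness 17 mm, joined by a core cylinder of radius 18 mm and height 199 mm. The lower flange rests on z = 0 and the three cylinders share a vertical axis.


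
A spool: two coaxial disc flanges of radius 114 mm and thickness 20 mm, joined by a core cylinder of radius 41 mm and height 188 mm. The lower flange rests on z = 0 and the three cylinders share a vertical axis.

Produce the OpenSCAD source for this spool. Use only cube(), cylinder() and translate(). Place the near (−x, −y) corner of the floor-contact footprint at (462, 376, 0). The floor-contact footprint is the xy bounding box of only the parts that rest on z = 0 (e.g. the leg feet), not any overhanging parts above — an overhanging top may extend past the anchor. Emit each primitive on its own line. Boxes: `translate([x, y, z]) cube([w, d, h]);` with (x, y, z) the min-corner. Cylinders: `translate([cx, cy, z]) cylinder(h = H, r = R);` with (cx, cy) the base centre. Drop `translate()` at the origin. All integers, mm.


translate([576, 490, 0]) cylinder(h = 20, r = 114);
translate([576, 490, 20]) cylinder(h = 188, r = 41);
translate([576, 490, 208]) cylinder(h = 20, r = 114);


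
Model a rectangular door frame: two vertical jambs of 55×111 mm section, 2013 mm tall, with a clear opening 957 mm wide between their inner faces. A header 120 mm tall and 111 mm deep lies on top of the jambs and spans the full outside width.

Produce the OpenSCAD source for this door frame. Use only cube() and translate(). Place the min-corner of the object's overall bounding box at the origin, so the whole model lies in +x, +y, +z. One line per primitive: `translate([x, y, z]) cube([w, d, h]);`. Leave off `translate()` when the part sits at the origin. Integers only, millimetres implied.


cube([55, 111, 2013]);
translate([1012, 0, 0]) cube([55, 111, 2013]);
translate([0, 0, 2013]) cube([1067, 111, 120]);


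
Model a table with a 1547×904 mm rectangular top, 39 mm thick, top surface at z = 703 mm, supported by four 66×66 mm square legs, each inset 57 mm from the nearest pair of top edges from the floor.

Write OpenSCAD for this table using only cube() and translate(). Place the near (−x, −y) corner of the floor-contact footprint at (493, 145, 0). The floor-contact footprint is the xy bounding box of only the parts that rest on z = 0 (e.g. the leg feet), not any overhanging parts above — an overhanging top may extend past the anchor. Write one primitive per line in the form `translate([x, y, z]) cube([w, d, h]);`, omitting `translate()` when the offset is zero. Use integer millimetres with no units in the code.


// leg_h = 703 - 39 = 664
translate([436, 88, 664]) cube([1547, 904, 39]);
translate([493, 145, 0]) cube([66, 66, 664]);
translate([1860, 145, 0]) cube([66, 66, 664]);
translate([493, 869, 0]) cube([66, 66, 664]);
translate([1860, 869, 0]) cube([66, 66, 664]);


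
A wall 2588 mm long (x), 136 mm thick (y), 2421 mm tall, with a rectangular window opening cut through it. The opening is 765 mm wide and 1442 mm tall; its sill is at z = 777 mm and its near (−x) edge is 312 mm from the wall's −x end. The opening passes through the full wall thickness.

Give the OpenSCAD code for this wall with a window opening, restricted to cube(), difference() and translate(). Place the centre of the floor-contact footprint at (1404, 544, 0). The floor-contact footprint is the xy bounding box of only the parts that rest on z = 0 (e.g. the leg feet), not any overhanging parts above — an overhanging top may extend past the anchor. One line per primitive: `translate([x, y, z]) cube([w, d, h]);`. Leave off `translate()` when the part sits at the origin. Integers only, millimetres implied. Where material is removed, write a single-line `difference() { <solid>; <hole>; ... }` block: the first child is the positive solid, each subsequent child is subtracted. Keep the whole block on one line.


difference() { translate([110, 476, 0]) cube([2588, 136, 2421]); translate([422, 476, 777]) cube([765, 136, 1442]); }


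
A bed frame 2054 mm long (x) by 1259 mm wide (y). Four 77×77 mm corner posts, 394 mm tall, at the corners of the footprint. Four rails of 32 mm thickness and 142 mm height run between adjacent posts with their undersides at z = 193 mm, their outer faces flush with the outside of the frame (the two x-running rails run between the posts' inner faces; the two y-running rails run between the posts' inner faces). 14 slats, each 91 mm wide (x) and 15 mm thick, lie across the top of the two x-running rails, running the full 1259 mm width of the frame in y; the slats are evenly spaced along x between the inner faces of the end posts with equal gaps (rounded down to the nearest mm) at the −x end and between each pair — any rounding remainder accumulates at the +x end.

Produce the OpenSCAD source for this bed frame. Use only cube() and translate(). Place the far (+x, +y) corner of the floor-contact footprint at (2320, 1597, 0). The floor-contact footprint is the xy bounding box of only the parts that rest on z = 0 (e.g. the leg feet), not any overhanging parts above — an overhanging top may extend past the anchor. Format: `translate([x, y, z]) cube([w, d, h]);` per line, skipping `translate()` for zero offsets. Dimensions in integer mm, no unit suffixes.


translate([266, 338, 0]) cube([77, 77, 394]);
translate([266, 1520, 0]) cube([77, 77, 394]);
translate([2243, 338, 0]) cube([77, 77, 394]);
translate([2243, 1520, 0]) cube([77, 77, 394]);
translate([343, 338, 193]) cube([1900, 32, 142]);
translate([343, 1565, 193]) cube([1900, 32, 142]);
translate([266, 415, 193]) cube([32, 1105, 142]);
translate([2288, 415, 193]) cube([32, 1105, 142]);
translate([384, 338, 335]) cube([91, 1259, 15]);
translate([516, 338, 335]) cube([91, 1259, 15]);
translate([648, 338, 335]) cube([91, 1259, 15]);
translate([780, 338, 335]) cube([91, 1259, 15]);
translate([912, 338, 335]) cube([91, 1259, 15]);
translate([1044, 338, 335]) cube([91, 1259, 15]);
translate([1176, 338, 335]) cube([91, 1259, 15]);
translate([1308, 338, 335]) cube([91, 1259, 15]);
translate([1440, 338, 335]) cube([91, 1259, 15]);
translate([1572, 338, 335]) cube([91, 1259, 15]);
translate([1704, 338, 335]) cube([91, 1259, 15]);
translate([1836, 338, 335]) cube([91, 1259, 15]);
translate([1968, 338, 335]) cube([91, 1259, 15]);
translate([2100, 338, 335]) cube([91, 1259, 15]);


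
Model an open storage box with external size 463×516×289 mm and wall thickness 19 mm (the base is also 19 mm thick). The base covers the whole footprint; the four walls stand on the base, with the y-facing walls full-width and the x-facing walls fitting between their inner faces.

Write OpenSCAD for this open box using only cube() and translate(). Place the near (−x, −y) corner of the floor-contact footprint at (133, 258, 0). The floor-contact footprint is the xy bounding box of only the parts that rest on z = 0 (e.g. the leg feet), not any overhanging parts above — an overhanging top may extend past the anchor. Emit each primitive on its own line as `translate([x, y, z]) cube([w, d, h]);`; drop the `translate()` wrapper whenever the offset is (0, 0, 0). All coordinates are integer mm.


translate([133, 258, 0]) cube([463, 516, 19]);
translate([133, 258, 19]) cube([463, 19, 270]);
translate([133, 755, 19]) cube([463, 19, 270]);
translate([133, 277, 19]) cube([19, 478, 270]);
translate([577, 277, 19]) cube([19, 478, 270]);


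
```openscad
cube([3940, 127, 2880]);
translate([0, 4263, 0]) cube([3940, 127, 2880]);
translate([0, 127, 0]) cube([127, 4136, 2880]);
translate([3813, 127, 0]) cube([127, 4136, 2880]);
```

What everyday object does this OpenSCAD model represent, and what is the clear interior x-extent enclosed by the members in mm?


A house (or room) frame. The interior width is 3686 mm.

Four 2880 mm walls enclosing a rectangle with no floor or roof — a room or house frame. Outside width is 3940 mm and wall thickness is 127 mm, so the interior width is 3940 − 2 × 127 = 3686 mm.


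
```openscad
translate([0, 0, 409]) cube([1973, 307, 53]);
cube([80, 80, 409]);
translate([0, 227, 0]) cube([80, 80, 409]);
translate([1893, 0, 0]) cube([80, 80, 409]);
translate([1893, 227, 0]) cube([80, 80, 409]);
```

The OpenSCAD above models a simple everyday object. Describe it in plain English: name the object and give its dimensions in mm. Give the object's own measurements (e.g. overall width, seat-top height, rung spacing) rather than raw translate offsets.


A bench: a 1973×307 mm seat slab, 53 mm thick, top at z = 462 mm, on four 80×80 mm square legs flush with the seat corners and standing on z = 0.


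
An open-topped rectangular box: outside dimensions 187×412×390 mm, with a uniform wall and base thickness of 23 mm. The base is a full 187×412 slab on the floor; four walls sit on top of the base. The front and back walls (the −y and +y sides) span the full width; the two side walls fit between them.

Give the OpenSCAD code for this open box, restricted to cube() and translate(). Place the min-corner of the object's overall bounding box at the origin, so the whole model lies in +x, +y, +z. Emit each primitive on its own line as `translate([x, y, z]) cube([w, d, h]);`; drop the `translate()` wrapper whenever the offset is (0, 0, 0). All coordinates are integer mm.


cube([187, 412, 23]);
translate([0, 0, 23]) cube([187, 23, 367]);
translate([0, 389, 23]) cube([187, 23, 367]);
translate([0, 23, 23]) cube([23, 366, 367]);
translate([164, 23, 23]) cube([23, 366, 367]);


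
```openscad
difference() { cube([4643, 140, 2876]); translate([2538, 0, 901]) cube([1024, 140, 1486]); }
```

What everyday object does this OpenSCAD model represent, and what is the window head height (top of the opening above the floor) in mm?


A wall with a window opening. The window head height is 2387 mm.

A wall with a rectangular opening subtracted — a window. Sill at z = 901, opening 1486 mm tall, so the head is at 901 + 1486 = 2387 mm.


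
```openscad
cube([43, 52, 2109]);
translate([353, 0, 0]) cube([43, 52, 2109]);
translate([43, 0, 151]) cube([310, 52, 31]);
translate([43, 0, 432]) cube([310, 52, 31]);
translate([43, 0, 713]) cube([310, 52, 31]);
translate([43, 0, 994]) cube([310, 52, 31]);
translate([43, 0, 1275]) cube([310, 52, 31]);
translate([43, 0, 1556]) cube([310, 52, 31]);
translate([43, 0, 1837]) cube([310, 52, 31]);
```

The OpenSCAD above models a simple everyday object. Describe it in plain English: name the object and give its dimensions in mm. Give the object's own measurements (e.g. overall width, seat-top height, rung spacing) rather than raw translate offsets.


A straight ladder. Two 43×52 mm vertical rails, 2109 mm tall, stand 396 mm apart (outside-to-outside) with their front faces coplanar on the −y side. 7 rungs, each 52 mm deep and 31 mm tall, span between the inner faces of the rails, front faces flush with the rails. The lowest rung's underside is at z = 151 mm and rungs are spaced 281 mm apart (underside to underside).


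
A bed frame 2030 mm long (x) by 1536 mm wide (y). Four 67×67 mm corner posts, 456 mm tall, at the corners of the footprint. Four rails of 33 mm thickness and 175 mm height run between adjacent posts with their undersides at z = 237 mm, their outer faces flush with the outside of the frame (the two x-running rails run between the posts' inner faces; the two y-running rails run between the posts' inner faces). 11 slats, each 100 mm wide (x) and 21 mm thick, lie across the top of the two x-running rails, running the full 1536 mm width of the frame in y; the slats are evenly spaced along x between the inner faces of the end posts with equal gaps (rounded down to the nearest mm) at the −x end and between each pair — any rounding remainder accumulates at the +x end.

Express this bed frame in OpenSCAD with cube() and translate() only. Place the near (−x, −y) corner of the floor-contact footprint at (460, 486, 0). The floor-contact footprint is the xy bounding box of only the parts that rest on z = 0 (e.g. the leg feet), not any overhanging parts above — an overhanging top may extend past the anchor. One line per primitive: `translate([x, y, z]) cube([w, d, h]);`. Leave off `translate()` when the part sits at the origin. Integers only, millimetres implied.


translate([460, 486, 0]) cube([67, 67, 456]);
translate([460, 1955, 0]) cube([67, 67, 456]);
translate([2423, 486, 0]) cube([67, 67, 456]);
translate([2423, 1955, 0]) cube([67, 67, 456]);
translate([527, 486, 237]) cube([1896, 33, 175]);
translate([527, 1989, 237]) cube([1896, 33, 175]);
translate([460, 553, 237]) cube([33, 1402, 175]);
translate([2457, 553, 237]) cube([33, 1402, 175]);
translate([593, 486, 412]) cube([100, 1536, 21]);
translate([759, 486, 412]) cube([100, 1536, 21]);
translate([925, 486, 412]) cube([100, 1536, 21]);
translate([1091, 486, 412]) cube([100, 1536, 21]);
translate([1257, 486, 412]) cube([100, 1536, 21]);
translate([1423, 486, 412]) cube([100, 1536, 21]);
translate([1589, 486, 412]) cube([100, 1536, 21]);
translate([1755, 486, 412]) cube([100, 1536, 21]);
translate([1921, 486, 412]) cube([100, 1536, 21]);
translate([2087, 486, 412]) cube([100, 1536, 21]);
translate([2253, 486, 412]) cube([100, 1536, 21]);


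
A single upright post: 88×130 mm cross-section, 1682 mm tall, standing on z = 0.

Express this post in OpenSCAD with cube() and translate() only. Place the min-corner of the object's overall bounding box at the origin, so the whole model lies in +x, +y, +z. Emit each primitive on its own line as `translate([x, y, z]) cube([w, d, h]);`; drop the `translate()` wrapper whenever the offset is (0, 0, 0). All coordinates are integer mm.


cube([88, 130, 1682]);


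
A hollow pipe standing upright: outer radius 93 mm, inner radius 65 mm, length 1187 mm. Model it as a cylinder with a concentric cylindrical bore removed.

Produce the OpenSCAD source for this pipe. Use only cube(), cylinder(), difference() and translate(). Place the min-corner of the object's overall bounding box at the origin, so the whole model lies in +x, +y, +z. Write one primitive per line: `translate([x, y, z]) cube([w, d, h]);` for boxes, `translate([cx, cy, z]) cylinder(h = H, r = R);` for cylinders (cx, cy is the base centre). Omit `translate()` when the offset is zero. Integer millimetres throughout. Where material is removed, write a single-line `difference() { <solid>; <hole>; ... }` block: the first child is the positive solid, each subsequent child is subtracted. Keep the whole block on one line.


difference() { translate([93, 93, 0]) cylinder(h = 1187, r = 93); translate([93, 93, 0]) cylinder(h = 1187, r = 65); }


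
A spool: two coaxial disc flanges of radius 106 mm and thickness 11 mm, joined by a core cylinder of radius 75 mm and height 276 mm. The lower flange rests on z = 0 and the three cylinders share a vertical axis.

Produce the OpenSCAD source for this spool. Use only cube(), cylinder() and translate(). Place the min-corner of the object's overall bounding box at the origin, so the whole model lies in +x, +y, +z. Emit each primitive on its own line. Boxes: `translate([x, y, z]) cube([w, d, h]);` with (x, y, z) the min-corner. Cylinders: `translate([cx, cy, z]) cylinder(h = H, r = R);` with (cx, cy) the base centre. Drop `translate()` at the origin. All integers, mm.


translate([106, 106, 0]) cylinder(h = 11, r = 106);
translate([106, 106, 11]) cylinder(h = 276, r = 75);
translate([106, 106, 287]) cylinder(h = 11, r = 106);


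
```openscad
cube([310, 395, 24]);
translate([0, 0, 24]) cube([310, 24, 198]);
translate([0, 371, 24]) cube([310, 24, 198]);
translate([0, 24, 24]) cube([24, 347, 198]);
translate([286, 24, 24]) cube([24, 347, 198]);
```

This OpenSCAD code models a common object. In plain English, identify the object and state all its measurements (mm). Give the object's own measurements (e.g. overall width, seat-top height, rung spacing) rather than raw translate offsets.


An open-topped rectangular box: outside dimensions 310×395×222 mm, with a uniform wall and base thickness of 24 mm. The base is a full 310×395 slab on the floor; four walls sit on top of the base. The front and back walls (the −y and +y sides) span the full width; the two side walls fit between them.


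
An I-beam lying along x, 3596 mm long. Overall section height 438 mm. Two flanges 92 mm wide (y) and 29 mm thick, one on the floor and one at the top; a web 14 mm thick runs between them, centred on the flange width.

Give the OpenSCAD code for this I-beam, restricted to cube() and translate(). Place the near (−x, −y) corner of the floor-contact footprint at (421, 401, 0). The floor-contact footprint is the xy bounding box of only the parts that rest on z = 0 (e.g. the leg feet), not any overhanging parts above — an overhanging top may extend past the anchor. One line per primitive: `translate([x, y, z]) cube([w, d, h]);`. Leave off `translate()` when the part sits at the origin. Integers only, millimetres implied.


translate([421, 401, 0]) cube([3596, 92, 29]);
translate([421, 440, 29]) cube([3596, 14, 380]);
translate([421, 401, 409]) cube([3596, 92, 29]);


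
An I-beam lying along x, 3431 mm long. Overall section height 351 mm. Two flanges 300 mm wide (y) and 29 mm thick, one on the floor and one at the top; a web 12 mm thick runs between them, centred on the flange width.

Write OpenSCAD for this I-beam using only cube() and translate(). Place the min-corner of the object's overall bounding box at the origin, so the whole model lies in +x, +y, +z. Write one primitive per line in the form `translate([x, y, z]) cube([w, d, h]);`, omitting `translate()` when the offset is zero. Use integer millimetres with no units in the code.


cube([3431, 300, 29]);
translate([0, 144, 29]) cube([3431, 12, 293]);
translate([0, 0, 322]) cube([3431, 300, 29]);


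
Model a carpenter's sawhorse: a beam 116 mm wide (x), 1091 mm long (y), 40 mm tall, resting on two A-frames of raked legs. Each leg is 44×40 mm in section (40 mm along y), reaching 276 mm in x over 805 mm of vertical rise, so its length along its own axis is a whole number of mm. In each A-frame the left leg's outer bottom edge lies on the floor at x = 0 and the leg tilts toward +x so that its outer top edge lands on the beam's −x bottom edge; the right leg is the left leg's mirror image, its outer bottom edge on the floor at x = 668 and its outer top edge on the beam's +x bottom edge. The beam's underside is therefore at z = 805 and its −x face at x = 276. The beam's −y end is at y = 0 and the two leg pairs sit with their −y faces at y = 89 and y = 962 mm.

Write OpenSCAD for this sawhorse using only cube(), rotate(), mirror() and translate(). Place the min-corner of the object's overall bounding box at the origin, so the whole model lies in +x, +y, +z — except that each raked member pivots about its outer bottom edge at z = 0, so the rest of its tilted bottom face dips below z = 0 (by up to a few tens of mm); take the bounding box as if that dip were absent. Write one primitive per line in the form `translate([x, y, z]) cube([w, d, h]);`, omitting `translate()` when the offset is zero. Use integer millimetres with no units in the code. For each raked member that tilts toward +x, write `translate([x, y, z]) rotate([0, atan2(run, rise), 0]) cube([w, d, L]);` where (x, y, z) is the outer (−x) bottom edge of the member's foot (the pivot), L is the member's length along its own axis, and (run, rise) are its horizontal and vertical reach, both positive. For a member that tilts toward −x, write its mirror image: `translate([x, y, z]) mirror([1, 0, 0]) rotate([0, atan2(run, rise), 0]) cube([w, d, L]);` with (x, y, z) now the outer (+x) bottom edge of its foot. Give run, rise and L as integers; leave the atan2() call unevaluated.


translate([276, 0, 805]) cube([116, 1091, 40]);
translate([0, 89, 0]) rotate([0, atan2(276, 805), 0]) cube([44, 40, 851]);
translate([668, 89, 0]) mirror([1, 0, 0]) rotate([0, atan2(276, 805), 0]) cube([44, 40, 851]);
translate([0, 962, 0]) rotate([0, atan2(276, 805), 0]) cube([44, 40, 851]);
translate([668, 962, 0]) mirror([1, 0, 0]) rotate([0, atan2(276, 805), 0]) cube([44, 40, 851]);


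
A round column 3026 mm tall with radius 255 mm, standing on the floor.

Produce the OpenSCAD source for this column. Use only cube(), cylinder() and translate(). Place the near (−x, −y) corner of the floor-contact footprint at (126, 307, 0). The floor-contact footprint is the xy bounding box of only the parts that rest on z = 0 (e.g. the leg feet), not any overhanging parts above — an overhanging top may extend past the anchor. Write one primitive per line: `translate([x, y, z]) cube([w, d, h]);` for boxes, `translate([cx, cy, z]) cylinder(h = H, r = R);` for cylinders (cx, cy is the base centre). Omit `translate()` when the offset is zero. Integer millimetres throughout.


translate([381, 562, 0]) cylinder(h = 3026, r = 255);


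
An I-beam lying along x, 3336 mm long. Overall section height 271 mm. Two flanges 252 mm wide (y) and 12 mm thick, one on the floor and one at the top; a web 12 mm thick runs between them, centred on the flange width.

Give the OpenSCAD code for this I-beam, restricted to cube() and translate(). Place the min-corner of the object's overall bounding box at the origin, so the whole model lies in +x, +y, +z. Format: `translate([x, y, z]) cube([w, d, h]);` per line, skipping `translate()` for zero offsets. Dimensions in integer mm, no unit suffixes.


cube([3336, 252, 12]);
translate([0, 120, 12]) cube([3336, 12, 247]);
translate([0, 0, 259]) cube([3336, 252, 12]);


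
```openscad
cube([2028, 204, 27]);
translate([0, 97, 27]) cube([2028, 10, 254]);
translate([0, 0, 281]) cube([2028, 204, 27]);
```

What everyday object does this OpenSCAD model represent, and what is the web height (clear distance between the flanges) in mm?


An I-beam. The web height is 254 mm.

Two wide flanges with a thin centred web — an I-beam. Overall 308 mm minus two 27 mm flanges gives a web of 308 − 2·27 = 254 mm.


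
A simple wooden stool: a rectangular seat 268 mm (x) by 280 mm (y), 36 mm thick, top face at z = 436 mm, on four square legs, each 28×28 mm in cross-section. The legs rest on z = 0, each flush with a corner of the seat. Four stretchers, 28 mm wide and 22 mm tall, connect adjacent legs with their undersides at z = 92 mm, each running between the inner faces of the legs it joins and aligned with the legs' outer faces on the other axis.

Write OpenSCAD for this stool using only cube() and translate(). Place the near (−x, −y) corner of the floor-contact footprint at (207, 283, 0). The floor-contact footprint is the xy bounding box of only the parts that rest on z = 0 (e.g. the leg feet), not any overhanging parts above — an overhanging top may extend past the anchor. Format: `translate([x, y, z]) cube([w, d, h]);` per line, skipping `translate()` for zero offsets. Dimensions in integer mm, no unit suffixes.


translate([207, 283, 400]) cube([268, 280, 36]);
translate([207, 283, 0]) cube([28, 28, 400]);
translate([447, 283, 0]) cube([28, 28, 400]);
translate([207, 535, 0]) cube([28, 28, 400]);
translate([447, 535, 0]) cube([28, 28, 400]);
translate([235, 283, 92]) cube([212, 28, 22]);
translate([235, 535, 92]) cube([212, 28, 22]);
translate([207, 311, 92]) cube([28, 224, 22]);
translate([447, 311, 92]) cube([28, 224, 22]);


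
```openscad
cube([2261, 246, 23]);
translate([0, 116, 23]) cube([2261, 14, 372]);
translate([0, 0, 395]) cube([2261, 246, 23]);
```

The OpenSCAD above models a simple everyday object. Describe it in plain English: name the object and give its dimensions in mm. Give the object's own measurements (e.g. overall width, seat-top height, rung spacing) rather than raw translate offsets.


An I-beam lying along x, 2261 mm long. Overall section height 418 mm. Two flanges 246 mm wide (y) and 23 mm thick, one on the floor and one at the top; a web 14 mm thick runs between them, centred on the flange width.


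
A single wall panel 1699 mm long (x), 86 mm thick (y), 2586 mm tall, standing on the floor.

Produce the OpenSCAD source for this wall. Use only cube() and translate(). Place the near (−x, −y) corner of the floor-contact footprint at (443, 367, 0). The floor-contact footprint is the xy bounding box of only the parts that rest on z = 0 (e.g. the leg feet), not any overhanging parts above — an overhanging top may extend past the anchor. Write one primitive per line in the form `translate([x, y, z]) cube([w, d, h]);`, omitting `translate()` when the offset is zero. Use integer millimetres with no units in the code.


translate([443, 367, 0]) cube([1699, 86, 2586]);


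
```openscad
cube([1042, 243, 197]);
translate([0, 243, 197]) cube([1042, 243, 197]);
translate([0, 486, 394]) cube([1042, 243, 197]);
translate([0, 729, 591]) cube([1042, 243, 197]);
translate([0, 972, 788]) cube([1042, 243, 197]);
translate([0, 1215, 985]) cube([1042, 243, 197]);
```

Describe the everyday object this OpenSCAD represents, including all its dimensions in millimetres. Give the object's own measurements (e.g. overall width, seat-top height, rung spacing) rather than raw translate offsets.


A straight staircase of 6 solid steps. Each step is 1042 mm wide (x), 243 mm deep (y, the going) and 197 mm tall (the rise). The first step rests on the floor; each subsequent step sits one going further in +y and one rise higher in +z, directly behind and above the previous step with no overlap.


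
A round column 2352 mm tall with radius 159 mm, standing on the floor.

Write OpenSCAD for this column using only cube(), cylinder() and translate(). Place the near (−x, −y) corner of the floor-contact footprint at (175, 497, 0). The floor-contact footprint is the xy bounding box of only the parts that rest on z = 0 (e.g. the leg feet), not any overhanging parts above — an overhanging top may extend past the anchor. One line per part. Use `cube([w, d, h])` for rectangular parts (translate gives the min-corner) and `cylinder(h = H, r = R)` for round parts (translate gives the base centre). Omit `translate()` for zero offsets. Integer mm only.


translate([334, 656, 0]) cylinder(h = 2352, r = 159);


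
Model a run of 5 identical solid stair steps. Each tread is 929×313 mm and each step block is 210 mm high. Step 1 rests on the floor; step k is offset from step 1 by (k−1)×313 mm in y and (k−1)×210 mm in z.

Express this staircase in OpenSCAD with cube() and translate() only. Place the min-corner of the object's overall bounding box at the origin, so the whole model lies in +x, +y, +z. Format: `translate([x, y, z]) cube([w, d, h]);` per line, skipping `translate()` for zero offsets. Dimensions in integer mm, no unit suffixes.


cube([929, 313, 210]);
translate([0, 313, 210]) cube([929, 313, 210]);
translate([0, 626, 420]) cube([929, 313, 210]);
translate([0, 939, 630]) cube([929, 313, 210]);
translate([0, 1252, 840]) cube([929, 313, 210]);
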